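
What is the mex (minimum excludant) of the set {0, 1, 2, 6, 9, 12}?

3

The values 0, 1, 2 are all present; 3 is the first non-negative integer missing from the set.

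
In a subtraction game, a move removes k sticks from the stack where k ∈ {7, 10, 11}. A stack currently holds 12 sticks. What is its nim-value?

Compute g(0), g(1), … for moves {7, 10, 11}:
g(0) = mex{} = 0
g(1) = mex{} = 0
g(2) = mex{} = 0
g(3) = mex{} = 0
g(4) = mex{} = 0
g(5) = mex{} = 0
g(6) = mex{} = 0
g(7) = mex{0} = 1
g(8) = mex{0} = 1
g(9) = mex{0} = 1
g(10) = mex{0} = 1
g(11) = mex{0} = 1
g(12) = mex{0} = 1
So g(12) = 1.

1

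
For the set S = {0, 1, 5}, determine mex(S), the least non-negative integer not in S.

2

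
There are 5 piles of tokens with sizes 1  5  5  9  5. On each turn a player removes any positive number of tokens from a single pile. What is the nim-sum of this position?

Compute the nim-sum pairwise:
1 XOR 5 = 4
4 XOR 5 = 1
1 XOR 9 = 8
8 XOR 5 = 13

13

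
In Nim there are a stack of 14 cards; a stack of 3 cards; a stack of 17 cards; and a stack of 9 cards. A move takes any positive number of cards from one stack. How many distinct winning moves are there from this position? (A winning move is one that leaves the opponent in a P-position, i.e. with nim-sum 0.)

Nim-sum: 14 ^ 3 ^ 17 ^ 9 = 21.
The overall nim-sum is X = 21. A stack of size p has a winning move iff p XOR X < p (reduce it to p XOR X).
  14: 14 XOR 21 = 27 ≥ 14 — no move.
  3: 3 XOR 21 = 22 ≥ 3 — no move.
  17: 17 XOR 21 = 4 < 17 — winning move (to 4).
  9: 9 XOR 21 = 28 ≥ 9 — no move.
That gives 1 winning move.

1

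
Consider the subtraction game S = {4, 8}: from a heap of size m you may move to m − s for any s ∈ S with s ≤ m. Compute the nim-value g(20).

2

Build the Grundy sequence with g(k) = mex{g(k−s) : s ∈ {4, 8}, s ≤ k}:
k:     0  1  2  3  4  5  6  7  8  9 10 11 12 13 14 15 16 17 18 19 20
g(k):  0  0  0  0  1  1  1  1  2  2  2  2  0  0  0  0  1  1  1  1  2
So g(20) = 2.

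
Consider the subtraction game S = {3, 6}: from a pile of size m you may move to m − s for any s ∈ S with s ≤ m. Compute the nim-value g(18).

0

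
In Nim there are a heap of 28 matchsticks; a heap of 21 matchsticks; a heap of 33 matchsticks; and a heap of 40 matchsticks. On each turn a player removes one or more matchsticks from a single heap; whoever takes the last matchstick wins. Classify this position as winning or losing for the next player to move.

Losing position

Compute the nim-sum pairwise:
28 XOR 21 = 9
9 XOR 33 = 40
40 XOR 40 = 0
The nim-sum is 0, so this is a P-position: the player to move is in a losing position under optimal play.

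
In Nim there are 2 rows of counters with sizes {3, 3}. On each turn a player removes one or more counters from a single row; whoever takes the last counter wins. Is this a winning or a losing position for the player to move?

Nim-sum: 3 ⊕ 3 = 0.
The nim-sum is 0, so this is a P-position: the player to move is in a losing position under optimal play.

Losing position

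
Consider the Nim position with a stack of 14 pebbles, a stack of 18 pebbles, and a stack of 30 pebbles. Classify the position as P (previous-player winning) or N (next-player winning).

N-position

Write each in binary and XOR column by column:
  01110  (14)
  10010  (18)
  11110  (30)
  -----
  00010  (2)
The nim-sum is 2 ≠ 0, so this is an N-position: the player to move can win.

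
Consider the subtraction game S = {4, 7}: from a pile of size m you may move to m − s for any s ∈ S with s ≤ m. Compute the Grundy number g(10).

Grundy values for subtraction set {4, 7}:
k:     0  1  2  3  4  5  6  7  8  9 10
g(k):  0  0  0  0  1  1  1  1  2  2  2
So g(10) = 2.

2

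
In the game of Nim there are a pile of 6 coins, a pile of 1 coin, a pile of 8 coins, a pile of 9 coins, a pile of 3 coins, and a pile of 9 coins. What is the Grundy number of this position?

12

Bitwise XOR of the heap sizes:
  0110  (6)
  0001  (1)
  1000  (8)
  1001  (9)
  0011  (3)
  1001  (9)
  ----
  1100  (12)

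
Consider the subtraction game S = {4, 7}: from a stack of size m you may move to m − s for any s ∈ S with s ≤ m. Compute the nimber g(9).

2

Build the Grundy sequence with g(k) = mex{g(k−s) : s ∈ {4, 7}, s ≤ k}:
k:     0  1  2  3  4  5  6  7  8  9
g(k):  0  0  0  0  1  1  1  1  2  2
So g(9) = 2.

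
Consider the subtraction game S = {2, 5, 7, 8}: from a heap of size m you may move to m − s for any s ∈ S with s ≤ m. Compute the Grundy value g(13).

Compute g(0), g(1), … for moves {2, 5, 7, 8}:
k:     0  1  2  3  4  5  6  7  8  9 10 11 12 13
g(k):  0  0  1  1  0  2  1  3  2  2  0  3  1  0
So g(13) = 0.

0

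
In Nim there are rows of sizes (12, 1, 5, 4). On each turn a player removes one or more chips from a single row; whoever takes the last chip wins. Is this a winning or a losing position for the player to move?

Winning position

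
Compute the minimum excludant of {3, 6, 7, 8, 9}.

0

0 is not in the set, so the mex is 0.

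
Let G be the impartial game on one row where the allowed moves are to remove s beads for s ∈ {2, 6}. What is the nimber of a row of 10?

1

Grundy values for subtraction set {2, 6}:
k:     0  1  2  3  4  5  6  7  8  9 10
g(k):  0  0  1  1  0  0  1  1  0  0  1
So g(10) = 1.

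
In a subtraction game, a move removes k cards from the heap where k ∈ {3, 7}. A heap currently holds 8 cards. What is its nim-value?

2

Grundy values for subtraction set {3, 7}:
g(0) = mex{} = 0
g(1) = mex{} = 0
g(2) = mex{} = 0
g(3) = mex{0} = 1
g(4) = mex{0} = 1
g(5) = mex{0} = 1
g(6) = mex{1} = 0
g(7) = mex{0,1} = 2
g(8) = mex{0,1} = 2
So g(8) = 2.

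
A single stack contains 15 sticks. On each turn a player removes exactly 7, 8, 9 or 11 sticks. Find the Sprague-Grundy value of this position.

2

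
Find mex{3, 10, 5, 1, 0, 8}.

2

The values 0, 1 are all present; 2 is the first non-negative integer missing from the set.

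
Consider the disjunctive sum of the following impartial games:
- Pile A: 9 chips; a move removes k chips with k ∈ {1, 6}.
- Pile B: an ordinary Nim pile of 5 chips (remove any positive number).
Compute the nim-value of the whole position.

5

Build the Grundy sequence for pile A with g(k) = mex{g(k−s) : s ∈ {1, 6}, s ≤ k}:
g(0) = mex{} = 0
g(1) = mex{0} = 1
g(2) = mex{1} = 0
g(3) = mex{0} = 1
g(4) = mex{1} = 0
g(5) = mex{0} = 1
g(6) = mex{0,1} = 2
g(7) = mex{1,2} = 0
g(8) = mex{0} = 1
g(9) = mex{1} = 0
So g(9) = 0.
Pile B is a plain Nim pile of size 5, so its Grundy value is 5.
By the Sprague-Grundy theorem, the Grundy value of a sum of independent games is the XOR of the component values.
Combined value = 0 XOR 5 = 5.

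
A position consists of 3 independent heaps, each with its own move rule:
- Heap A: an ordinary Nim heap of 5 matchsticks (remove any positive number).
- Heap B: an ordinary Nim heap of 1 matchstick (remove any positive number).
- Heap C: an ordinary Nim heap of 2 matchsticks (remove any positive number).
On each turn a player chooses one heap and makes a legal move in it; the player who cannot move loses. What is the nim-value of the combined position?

6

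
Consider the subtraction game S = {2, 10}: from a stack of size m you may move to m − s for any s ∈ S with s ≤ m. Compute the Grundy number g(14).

Build the Grundy sequence with g(k) = mex{g(k−s) : s ∈ {2, 10}, s ≤ k}:
g(0) = mex{} = 0
g(1) = mex{} = 0
g(2) = mex{0} = 1
g(3) = mex{0} = 1
g(4) = mex{1} = 0
g(5) = mex{1} = 0
g(6) = mex{0} = 1
g(7) = mex{0} = 1
g(8) = mex{1} = 0
g(9) = mex{1} = 0
g(10) = mex{0} = 1
g(11) = mex{0} = 1
g(12) = mex{1} = 0
g(13) = mex{1} = 0
g(14) = mex{0} = 1
So g(14) = 1.

1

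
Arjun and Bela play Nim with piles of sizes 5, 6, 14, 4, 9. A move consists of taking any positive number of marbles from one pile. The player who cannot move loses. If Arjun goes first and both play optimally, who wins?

Nim-sum: 5 ^ 6 ^ 14 ^ 4 ^ 9 = 0.
The nim-sum is 0, so this is a P-position: the player to move is in a losing position under optimal play; Arjun is about to move from it and so loses — Bela wins.

Bela wins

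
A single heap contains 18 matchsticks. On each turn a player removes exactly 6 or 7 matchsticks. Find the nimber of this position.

0

Build the Grundy sequence with g(k) = mex{g(k−s) : s ∈ {6, 7}, s ≤ k}:
k:     0  1  2  3  4  5  6  7  8  9 10 11 12 13 14 15 16 17 18
g(k):  0  0  0  0  0  0  1  1  1  1  1  1  2  0  0  0  0  0  0
So g(18) = 0.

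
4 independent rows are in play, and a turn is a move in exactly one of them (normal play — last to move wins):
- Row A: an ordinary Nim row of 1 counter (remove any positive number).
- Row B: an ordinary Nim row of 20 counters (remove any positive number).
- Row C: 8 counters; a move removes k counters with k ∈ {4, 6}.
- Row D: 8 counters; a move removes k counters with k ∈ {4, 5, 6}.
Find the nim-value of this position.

Row A is a plain Nim row of size 1, so its Grundy value is 1.
Row B is a plain Nim row of size 20, so its Grundy value is 20.
Build the Grundy sequence for row C with g(k) = mex{g(k−s) : s ∈ {4, 6}, s ≤ k}:
k:     0  1  2  3  4  5  6  7  8
g(k):  0  0  0  0  1  1  1  1  2
So g(8) = 2.
Build the Grundy sequence for row D with g(k) = mex{g(k−s) : s ∈ {4, 5, 6}, s ≤ k}:
g(0) = mex{} = 0
g(1) = mex{} = 0
g(2) = mex{} = 0
g(3) = mex{} = 0
g(4) = mex{0} = 1
g(5) = mex{0} = 1
g(6) = mex{0} = 1
g(7) = mex{0} = 1
g(8) = mex{0,1} = 2
So g(8) = 2.
The value of a disjunctive sum is the nim-sum of the parts.
Combined value = 1 ⊕ 20 ⊕ 2 ⊕ 2 = 21.

21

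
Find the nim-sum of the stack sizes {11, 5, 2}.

12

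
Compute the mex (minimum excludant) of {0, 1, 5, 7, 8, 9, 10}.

2

The values 0, 1 are all present; 2 is the first non-negative integer missing from the set.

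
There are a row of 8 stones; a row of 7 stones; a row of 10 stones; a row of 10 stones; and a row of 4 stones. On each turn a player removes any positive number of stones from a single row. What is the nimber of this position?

Nim-sum: 8 ⊕ 7 ⊕ 10 ⊕ 10 ⊕ 4 = 11.

11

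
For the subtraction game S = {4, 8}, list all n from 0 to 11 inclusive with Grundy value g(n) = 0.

0, 1, 2, 3

Compute g(0), g(1), … for moves {4, 8}:
g(0) = mex{} = 0
g(1) = mex{} = 0
g(2) = mex{} = 0
g(3) = mex{} = 0
g(4) = mex{0} = 1
g(5) = mex{0} = 1
g(6) = mex{0} = 1
g(7) = mex{0} = 1
g(8) = mex{0,1} = 2
g(9) = mex{0,1} = 2
g(10) = mex{0,1} = 2
g(11) = mex{0,1} = 2
The P-positions (g = 0) in 0..11 are 0, 1, 2, 3.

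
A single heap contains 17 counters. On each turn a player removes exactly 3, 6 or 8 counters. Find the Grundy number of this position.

2

Grundy values for subtraction set {3, 6, 8}:
k:     0  1  2  3  4  5  6  7  8  9 10 11 12 13 14 15 16 17
g(k):  0  0  0  1  1  1  2  2  2  3  3  0  0  0  1  1  1  2
So g(17) = 2.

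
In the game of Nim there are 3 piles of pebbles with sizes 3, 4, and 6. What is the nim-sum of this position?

1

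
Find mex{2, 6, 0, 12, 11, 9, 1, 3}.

4

The values 0, 1, 2, 3 are all present; 4 is the first non-negative integer missing from the set.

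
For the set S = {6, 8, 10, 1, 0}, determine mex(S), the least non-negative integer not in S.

The values 0, 1 are all present; 2 is the first non-negative integer missing from the set.

2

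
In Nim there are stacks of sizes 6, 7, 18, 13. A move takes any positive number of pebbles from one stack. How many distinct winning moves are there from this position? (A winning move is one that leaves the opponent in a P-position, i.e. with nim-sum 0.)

1

Compute the nim-sum pairwise:
6 ⊕ 7 = 1
1 ⊕ 18 = 19
19 ⊕ 13 = 30
The overall nim-sum is X = 30. A stack of size p has a winning move iff p XOR X < p (reduce it to p XOR X).
  6: 6 XOR 30 = 24 ≥ 6 — no move.
  7: 7 XOR 30 = 25 ≥ 7 — no move.
  18: 18 XOR 30 = 12 < 18 — winning move (to 12).
  13: 13 XOR 30 = 19 ≥ 13 — no move.
That gives 1 winning move.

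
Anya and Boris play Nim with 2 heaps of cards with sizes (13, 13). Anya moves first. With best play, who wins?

Nim-sum: 13 ⊕ 13 = 0.
The nim-sum is 0, so this is a P-position: the player to move is in a losing position under optimal play; Anya is about to move from it and so loses — Boris wins.

Boris wins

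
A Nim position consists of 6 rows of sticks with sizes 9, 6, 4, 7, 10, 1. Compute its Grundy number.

Nim-sum: 9 ^ 6 ^ 4 ^ 7 ^ 10 ^ 1 = 7.

7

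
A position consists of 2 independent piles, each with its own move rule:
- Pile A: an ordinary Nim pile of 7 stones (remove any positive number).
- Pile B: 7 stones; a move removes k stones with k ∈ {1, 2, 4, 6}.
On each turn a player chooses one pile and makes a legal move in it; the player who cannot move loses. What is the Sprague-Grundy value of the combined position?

Pile A is a plain Nim pile of size 7, so its Grundy value is 7.
Build the Grundy sequence for pile B with g(k) = mex{g(k−s) : s ∈ {1, 2, 4, 6}, s ≤ k}:
k:     0  1  2  3  4  5  6  7
g(k):  0  1  2  0  1  2  3  4
So g(7) = 4.
The value of a disjunctive sum is the nim-sum of the parts.
Combined value = 7 ⊕ 4 = 3.

3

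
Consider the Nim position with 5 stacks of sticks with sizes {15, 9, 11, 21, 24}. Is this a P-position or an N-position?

P-position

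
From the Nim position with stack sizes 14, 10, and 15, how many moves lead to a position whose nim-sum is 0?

3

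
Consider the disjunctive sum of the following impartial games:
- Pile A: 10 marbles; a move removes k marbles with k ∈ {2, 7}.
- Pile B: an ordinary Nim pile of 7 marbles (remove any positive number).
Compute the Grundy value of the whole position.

Grundy values for pile A (subtraction set {2, 7}):
g(0) = mex{} = 0
g(1) = mex{} = 0
g(2) = mex{0} = 1
g(3) = mex{0} = 1
g(4) = mex{1} = 0
g(5) = mex{1} = 0
g(6) = mex{0} = 1
g(7) = mex{0} = 1
g(8) = mex{0,1} = 2
g(9) = mex{1} = 0
g(10) = mex{1,2} = 0
So g(10) = 0.
Pile B is a plain Nim pile of size 7, so its Grundy value is 7.
By the Sprague-Grundy theorem, the Grundy value of a sum of independent games is the XOR of the component values.
Combined value = 0 XOR 7 = 7.

7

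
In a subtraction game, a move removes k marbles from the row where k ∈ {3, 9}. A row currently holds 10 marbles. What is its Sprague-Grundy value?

1

Grundy values for subtraction set {3, 9}:
g(0) = mex{} = 0
g(1) = mex{} = 0
g(2) = mex{} = 0
g(3) = mex{0} = 1
g(4) = mex{0} = 1
g(5) = mex{0} = 1
g(6) = mex{1} = 0
g(7) = mex{1} = 0
g(8) = mex{1} = 0
g(9) = mex{0} = 1
g(10) = mex{0} = 1
So g(10) = 1.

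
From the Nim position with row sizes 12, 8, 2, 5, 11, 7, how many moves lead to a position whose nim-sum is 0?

3

Nim-sum: 12 ^ 8 ^ 2 ^ 5 ^ 11 ^ 7 = 15.
The overall nim-sum is X = 15. A row of size p has a winning move iff p XOR X < p (reduce it to p XOR X).
  12: 12 XOR 15 = 3 < 12 — winning move (to 3).
  8: 8 XOR 15 = 7 < 8 — winning move (to 7).
  2: 2 XOR 15 = 13 ≥ 2 — no move.
  5: 5 XOR 15 = 10 ≥ 5 — no move.
  11: 11 XOR 15 = 4 < 11 — winning move (to 4).
  7: 7 XOR 15 = 8 ≥ 7 — no move.
That gives 3 winning moves.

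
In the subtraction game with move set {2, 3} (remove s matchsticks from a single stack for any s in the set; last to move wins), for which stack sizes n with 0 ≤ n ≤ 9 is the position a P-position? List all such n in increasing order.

0, 1, 5, 6

Grundy values for subtraction set {2, 3}:
g(0) = mex{} = 0
g(1) = mex{} = 0
g(2) = mex{0} = 1
g(3) = mex{0} = 1
g(4) = mex{0,1} = 2
g(5) = mex{1} = 0
g(6) = mex{1,2} = 0
g(7) = mex{0,2} = 1
g(8) = mex{0} = 1
g(9) = mex{0,1} = 2
The P-positions (g = 0) in 0..9 are 0, 1, 5, 6.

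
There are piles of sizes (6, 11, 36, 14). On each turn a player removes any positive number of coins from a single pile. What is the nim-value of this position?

39

In binary:
  000110  (6)
  001011  (11)
  100100  (36)
  001110  (14)
  ------
  100111  (39)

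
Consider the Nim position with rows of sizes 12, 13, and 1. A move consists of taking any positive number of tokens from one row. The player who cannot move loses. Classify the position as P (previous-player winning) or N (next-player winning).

Compute the nim-sum pairwise:
12 XOR 13 = 1
1 XOR 1 = 0
The nim-sum is 0, so this is a P-position: the player to move is in a losing position under optimal play.

P-position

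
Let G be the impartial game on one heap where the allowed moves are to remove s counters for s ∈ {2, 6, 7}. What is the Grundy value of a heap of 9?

0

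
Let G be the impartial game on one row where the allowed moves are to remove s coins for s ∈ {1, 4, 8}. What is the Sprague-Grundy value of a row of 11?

2

Grundy values for subtraction set {1, 4, 8}:
g(0) = mex{} = 0
g(1) = mex{0} = 1
g(2) = mex{1} = 0
g(3) = mex{0} = 1
g(4) = mex{0,1} = 2
g(5) = mex{1,2} = 0
g(6) = mex{0} = 1
g(7) = mex{1} = 0
g(8) = mex{0,2} = 1
g(9) = mex{0,1} = 2
g(10) = mex{0,1,2} = 3
g(11) = mex{0,1,3} = 2
So g(11) = 2.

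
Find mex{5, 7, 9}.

0

0 is not in the set, so the mex is 0.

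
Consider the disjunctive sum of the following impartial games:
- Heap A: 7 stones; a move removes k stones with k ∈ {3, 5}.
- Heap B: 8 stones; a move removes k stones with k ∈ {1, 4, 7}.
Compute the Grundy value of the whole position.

2

Grundy values for heap A (subtraction set {3, 5}):
g(0) = mex{} = 0
g(1) = mex{} = 0
g(2) = mex{} = 0
g(3) = mex{0} = 1
g(4) = mex{0} = 1
g(5) = mex{0} = 1
g(6) = mex{0,1} = 2
g(7) = mex{0,1} = 2
So g(7) = 2.
For heap B, compute g(0), g(1), … with moves {1, 4, 7}:
k:     0  1  2  3  4  5  6  7  8
g(k):  0  1  0  1  2  0  1  2  0
So g(8) = 0.
By the Sprague-Grundy theorem, the Grundy value of a sum of independent games is the XOR of the component values.
Combined value = 2 XOR 0 = 2.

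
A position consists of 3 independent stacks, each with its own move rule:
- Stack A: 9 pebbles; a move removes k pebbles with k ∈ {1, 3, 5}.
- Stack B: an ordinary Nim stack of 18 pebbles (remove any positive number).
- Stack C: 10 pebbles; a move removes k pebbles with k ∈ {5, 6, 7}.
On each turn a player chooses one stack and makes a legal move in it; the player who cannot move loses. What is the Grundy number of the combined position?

For stack A, compute g(0), g(1), … with moves {1, 3, 5}:
k:     0  1  2  3  4  5  6  7  8  9
g(k):  0  1  0  1  0  1  0  1  0  1
So g(9) = 1.
Stack B is a plain Nim stack of size 18, so its Grundy value is 18.
For stack C, compute g(0), g(1), … with moves {5, 6, 7}:
k:     0  1  2  3  4  5  6  7  8  9 10
g(k):  0  0  0  0  0  1  1  1  1  1  2
So g(10) = 2.
The value of a disjunctive sum is the nim-sum of the parts.
Combined value = 1 ⊕ 18 ⊕ 2 = 17.

17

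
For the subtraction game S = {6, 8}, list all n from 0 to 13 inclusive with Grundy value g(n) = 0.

0, 1, 2, 3, 4, 5

Compute g(0), g(1), … for moves {6, 8}:
g(0) = mex{} = 0
g(1) = mex{} = 0
g(2) = mex{} = 0
g(3) = mex{} = 0
g(4) = mex{} = 0
g(5) = mex{} = 0
g(6) = mex{0} = 1
g(7) = mex{0} = 1
g(8) = mex{0} = 1
g(9) = mex{0} = 1
g(10) = mex{0} = 1
g(11) = mex{0} = 1
g(12) = mex{0,1} = 2
g(13) = mex{0,1} = 2
The P-positions (g = 0) in 0..13 are 0, 1, 2, 3, 4, 5.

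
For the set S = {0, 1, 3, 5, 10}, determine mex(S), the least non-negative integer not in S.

2

The values 0, 1 are all present; 2 is the first non-negative integer missing from the set.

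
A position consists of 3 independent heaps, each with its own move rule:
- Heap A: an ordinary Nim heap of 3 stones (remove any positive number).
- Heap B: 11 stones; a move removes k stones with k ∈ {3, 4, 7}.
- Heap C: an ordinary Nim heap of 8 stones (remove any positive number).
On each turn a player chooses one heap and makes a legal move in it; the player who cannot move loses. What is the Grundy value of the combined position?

11

Heap A is a plain Nim heap of size 3, so its Grundy value is 3.
Grundy values for heap B (subtraction set {3, 4, 7}):
g(0) = mex{} = 0
g(1) = mex{} = 0
g(2) = mex{} = 0
g(3) = mex{0} = 1
g(4) = mex{0} = 1
g(5) = mex{0} = 1
g(6) = mex{0,1} = 2
g(7) = mex{0,1} = 2
g(8) = mex{0,1} = 2
g(9) = mex{0,1,2} = 3
g(10) = mex{1,2} = 0
g(11) = mex{1,2} = 0
So g(11) = 0.
Heap C is a plain Nim heap of size 8, so its Grundy value is 8.
The value of a disjunctive sum is the nim-sum of the parts.
Combined value = 3 XOR 0 XOR 8 = 11.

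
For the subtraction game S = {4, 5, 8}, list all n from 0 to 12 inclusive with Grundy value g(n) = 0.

0, 1, 2, 3, 12

Compute g(0), g(1), … for moves {4, 5, 8}:
g(0) = mex{} = 0
g(1) = mex{} = 0
g(2) = mex{} = 0
g(3) = mex{} = 0
g(4) = mex{0} = 1
g(5) = mex{0} = 1
g(6) = mex{0} = 1
g(7) = mex{0} = 1
g(8) = mex{0,1} = 2
g(9) = mex{0,1} = 2
g(10) = mex{0,1} = 2
g(11) = mex{0,1} = 2
g(12) = mex{1,2} = 0
The P-positions (g = 0) in 0..12 are 0, 1, 2, 3, 12.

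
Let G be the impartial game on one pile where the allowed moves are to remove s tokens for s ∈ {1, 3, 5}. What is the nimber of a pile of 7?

1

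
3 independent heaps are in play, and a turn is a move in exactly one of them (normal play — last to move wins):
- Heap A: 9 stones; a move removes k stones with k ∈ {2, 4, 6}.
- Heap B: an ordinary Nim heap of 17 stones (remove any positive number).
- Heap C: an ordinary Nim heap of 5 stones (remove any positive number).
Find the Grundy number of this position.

Grundy values for heap A (subtraction set {2, 4, 6}):
g(0) = mex{} = 0
g(1) = mex{} = 0
g(2) = mex{0} = 1
g(3) = mex{0} = 1
g(4) = mex{0,1} = 2
g(5) = mex{0,1} = 2
g(6) = mex{0,1,2} = 3
g(7) = mex{0,1,2} = 3
g(8) = mex{1,2,3} = 0
g(9) = mex{1,2,3} = 0
So g(9) = 0.
Heap B is a plain Nim heap of size 17, so its Grundy value is 17.
Heap C is a plain Nim heap of size 5, so its Grundy value is 5.
The value of a disjunctive sum is the nim-sum of the parts.
Combined value = 0 XOR 17 XOR 5 = 20.

20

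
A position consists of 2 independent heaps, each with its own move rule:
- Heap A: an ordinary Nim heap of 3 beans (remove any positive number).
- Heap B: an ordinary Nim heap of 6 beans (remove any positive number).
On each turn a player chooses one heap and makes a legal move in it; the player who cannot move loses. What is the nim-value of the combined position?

Heap A is a plain Nim heap of size 3, so its Grundy value is 3.
Heap B is a plain Nim heap of size 6, so its Grundy value is 6.
The value of a disjunctive sum is the nim-sum of the parts.
Combined value = 3 XOR 6 = 5.

5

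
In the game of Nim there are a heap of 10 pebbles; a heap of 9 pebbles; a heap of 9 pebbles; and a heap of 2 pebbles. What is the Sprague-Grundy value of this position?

8

In binary:
  1010  (10)
  1001  (9)
  1001  (9)
  0010  (2)
  ----
  1000  (8)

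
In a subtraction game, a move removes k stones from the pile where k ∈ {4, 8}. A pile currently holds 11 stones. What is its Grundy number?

Build the Grundy sequence with g(k) = mex{g(k−s) : s ∈ {4, 8}, s ≤ k}:
k:     0  1  2  3  4  5  6  7  8  9 10 11
g(k):  0  0  0  0  1  1  1  1  2  2  2  2
So g(11) = 2.

2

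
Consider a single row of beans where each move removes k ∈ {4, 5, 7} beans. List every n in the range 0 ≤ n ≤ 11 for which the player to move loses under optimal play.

0, 1, 2, 3, 11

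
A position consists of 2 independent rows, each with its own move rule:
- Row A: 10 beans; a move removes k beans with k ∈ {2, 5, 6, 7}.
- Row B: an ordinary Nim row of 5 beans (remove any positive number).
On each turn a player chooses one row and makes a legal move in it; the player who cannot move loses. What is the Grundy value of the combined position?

6

For row A, compute g(0), g(1), … with moves {2, 5, 6, 7}:
k:     0  1  2  3  4  5  6  7  8  9 10
g(k):  0  0  1  1  0  2  1  3  2  2  3
So g(10) = 3.
Row B is a plain Nim row of size 5, so its Grundy value is 5.
By the Sprague-Grundy theorem, the Grundy value of a sum of independent games is the XOR of the component values.
Combined value = 3 XOR 5 = 6.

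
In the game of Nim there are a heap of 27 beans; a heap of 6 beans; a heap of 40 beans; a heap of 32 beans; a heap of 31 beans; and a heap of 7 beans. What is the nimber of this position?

13

Write each in binary and XOR column by column:
  011011  (27)
  000110  (6)
  101000  (40)
  100000  (32)
  011111  (31)
  000111  (7)
  ------
  001101  (13)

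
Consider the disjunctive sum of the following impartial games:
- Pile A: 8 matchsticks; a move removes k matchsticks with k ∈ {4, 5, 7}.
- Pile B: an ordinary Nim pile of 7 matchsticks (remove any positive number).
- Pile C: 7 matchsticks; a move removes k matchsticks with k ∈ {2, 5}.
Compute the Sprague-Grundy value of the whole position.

5

Grundy values for pile A (subtraction set {4, 5, 7}):
g(0) = mex{} = 0
g(1) = mex{} = 0
g(2) = mex{} = 0
g(3) = mex{} = 0
g(4) = mex{0} = 1
g(5) = mex{0} = 1
g(6) = mex{0} = 1
g(7) = mex{0} = 1
g(8) = mex{0,1} = 2
So g(8) = 2.
Pile B is a plain Nim pile of size 7, so its Grundy value is 7.
Grundy values for pile C (subtraction set {2, 5}):
g(0) = mex{} = 0
g(1) = mex{} = 0
g(2) = mex{0} = 1
g(3) = mex{0} = 1
g(4) = mex{1} = 0
g(5) = mex{0,1} = 2
g(6) = mex{0} = 1
g(7) = mex{1,2} = 0
So g(7) = 0.
By the Sprague-Grundy theorem, the Grundy value of a sum of independent games is the XOR of the component values.
Combined value = 2 ⊕ 7 ⊕ 0 = 5.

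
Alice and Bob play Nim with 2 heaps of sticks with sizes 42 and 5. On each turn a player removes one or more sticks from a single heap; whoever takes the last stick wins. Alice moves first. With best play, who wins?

Nim-sum: 42 ⊕ 5 = 47.
The nim-sum is 47 ≠ 0, so this is an N-position: the player to move can win; Alice has a winning move.

Alice wins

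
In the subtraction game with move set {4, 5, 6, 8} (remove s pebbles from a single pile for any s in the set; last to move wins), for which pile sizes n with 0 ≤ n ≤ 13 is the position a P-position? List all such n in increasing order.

0, 1, 2, 3, 12, 13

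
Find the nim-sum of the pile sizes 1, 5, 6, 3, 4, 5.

0

Write each in binary and XOR column by column:
  001  (1)
  101  (5)
  110  (6)
  011  (3)
  100  (4)
  101  (5)
  ---
  000  (0)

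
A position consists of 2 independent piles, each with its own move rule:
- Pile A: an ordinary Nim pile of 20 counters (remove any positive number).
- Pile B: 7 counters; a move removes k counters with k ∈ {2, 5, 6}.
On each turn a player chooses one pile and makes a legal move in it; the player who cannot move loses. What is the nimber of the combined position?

23

Pile A is a plain Nim pile of size 20, so its Grundy value is 20.
Build the Grundy sequence for pile B with g(k) = mex{g(k−s) : s ∈ {2, 5, 6}, s ≤ k}:
k:     0  1  2  3  4  5  6  7
g(k):  0  0  1  1  0  2  1  3
So g(7) = 3.
The value of a disjunctive sum is the nim-sum of the parts.
Combined value = 20 XOR 3 = 23.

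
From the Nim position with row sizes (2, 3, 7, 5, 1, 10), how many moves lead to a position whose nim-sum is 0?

1

Compute the nim-sum pairwise:
2 ^ 3 = 1
1 ^ 7 = 6
6 ^ 5 = 3
3 ^ 1 = 2
2 ^ 10 = 8
The overall nim-sum is X = 8. A row of size p has a winning move iff p XOR X < p (reduce it to p XOR X).
  2: 2 XOR 8 = 10 ≥ 2 — no move.
  3: 3 XOR 8 = 11 ≥ 3 — no move.
  7: 7 XOR 8 = 15 ≥ 7 — no move.
  5: 5 XOR 8 = 13 ≥ 5 — no move.
  1: 1 XOR 8 = 9 ≥ 1 — no move.
  10: 10 XOR 8 = 2 < 10 — winning move (to 2).
That gives 1 winning move.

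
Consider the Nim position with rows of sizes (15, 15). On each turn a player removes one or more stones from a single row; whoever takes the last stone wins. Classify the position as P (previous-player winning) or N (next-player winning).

P-position

In binary:
  1111  (15)
  1111  (15)
  ----
  0000  (0)
The nim-sum is 0, so this is a P-position: the player to move is in a losing position under optimal play.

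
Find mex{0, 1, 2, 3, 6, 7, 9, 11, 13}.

4

The values 0, 1, 2, 3 are all present; 4 is the first non-negative integer missing from the set.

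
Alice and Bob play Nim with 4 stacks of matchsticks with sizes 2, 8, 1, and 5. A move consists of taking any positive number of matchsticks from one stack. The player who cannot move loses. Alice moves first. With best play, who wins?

Alice wins

Write each in binary and XOR column by column:
  0010  (2)
  1000  (8)
  0001  (1)
  0101  (5)
  ----
  1110  (14)
The nim-sum is 14 ≠ 0, so this is an N-position: the player to move can win; Alice has a winning move.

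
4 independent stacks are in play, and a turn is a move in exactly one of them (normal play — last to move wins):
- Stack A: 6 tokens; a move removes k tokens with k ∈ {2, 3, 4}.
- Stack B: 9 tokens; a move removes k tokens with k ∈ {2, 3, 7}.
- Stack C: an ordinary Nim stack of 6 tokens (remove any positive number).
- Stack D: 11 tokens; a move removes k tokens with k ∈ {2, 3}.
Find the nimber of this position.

Grundy values for stack A (subtraction set {2, 3, 4}):
g(0) = mex{} = 0
g(1) = mex{} = 0
g(2) = mex{0} = 1
g(3) = mex{0} = 1
g(4) = mex{0,1} = 2
g(5) = mex{0,1} = 2
g(6) = mex{1,2} = 0
So g(6) = 0.
For stack B, compute g(0), g(1), … with moves {2, 3, 7}:
k:     0  1  2  3  4  5  6  7  8  9
g(k):  0  0  1  1  2  0  0  1  1  2
So g(9) = 2.
Stack C is a plain Nim stack of size 6, so its Grundy value is 6.
Build the Grundy sequence for stack D with g(k) = mex{g(k−s) : s ∈ {2, 3}, s ≤ k}:
k:     0  1  2  3  4  5  6  7  8  9 10 11
g(k):  0  0  1  1  2  0  0  1  1  2  0  0
So g(11) = 0.
By the Sprague-Grundy theorem, the Grundy value of a sum of independent games is the XOR of the component values.
Combined value = 0 ⊕ 2 ⊕ 6 ⊕ 0 = 4.

4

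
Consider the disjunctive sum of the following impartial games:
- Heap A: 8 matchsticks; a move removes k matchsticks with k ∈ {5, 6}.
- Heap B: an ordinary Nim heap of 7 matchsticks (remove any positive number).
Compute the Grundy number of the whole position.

Build the Grundy sequence for heap A with g(k) = mex{g(k−s) : s ∈ {5, 6}, s ≤ k}:
g(0) = mex{} = 0
g(1) = mex{} = 0
g(2) = mex{} = 0
g(3) = mex{} = 0
g(4) = mex{} = 0
g(5) = mex{0} = 1
g(6) = mex{0} = 1
g(7) = mex{0} = 1
g(8) = mex{0} = 1
So g(8) = 1.
Heap B is a plain Nim heap of size 7, so its Grundy value is 7.
The value of a disjunctive sum is the nim-sum of the parts.
Combined value = 1 ⊕ 7 = 6.

6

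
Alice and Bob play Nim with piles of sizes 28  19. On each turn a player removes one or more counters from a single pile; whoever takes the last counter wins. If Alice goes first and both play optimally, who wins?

Alice wins

Nim-sum: 28 XOR 19 = 15.
The nim-sum is 15 ≠ 0, so this is an N-position: the player to move can win; Alice has a winning move.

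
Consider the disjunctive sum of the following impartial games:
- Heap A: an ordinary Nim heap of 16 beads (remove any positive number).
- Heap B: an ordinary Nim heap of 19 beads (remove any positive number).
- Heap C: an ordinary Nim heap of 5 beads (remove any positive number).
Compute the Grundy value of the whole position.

Heap A is a plain Nim heap of size 16, so its Grundy value is 16.
Heap B is a plain Nim heap of size 19, so its Grundy value is 19.
Heap C is a plain Nim heap of size 5, so its Grundy value is 5.
By the Sprague-Grundy theorem, the Grundy value of a sum of independent games is the XOR of the component values.
Combined value = 16 ⊕ 19 ⊕ 5 = 6.

6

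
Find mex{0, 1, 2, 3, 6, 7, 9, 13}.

4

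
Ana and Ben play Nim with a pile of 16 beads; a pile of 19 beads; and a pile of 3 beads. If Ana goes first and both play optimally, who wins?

Compute the nim-sum pairwise:
16 XOR 19 = 3
3 XOR 3 = 0
The nim-sum is 0, so this is a P-position: the player to move is in a losing position under optimal play; Ana is about to move from it and so loses — Ben wins.

Ben wins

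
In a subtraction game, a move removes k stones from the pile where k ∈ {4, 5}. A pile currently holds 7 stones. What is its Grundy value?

Compute g(0), g(1), … for moves {4, 5}:
k:     0  1  2  3  4  5  6  7
g(k):  0  0  0  0  1  1  1  1
So g(7) = 1.

1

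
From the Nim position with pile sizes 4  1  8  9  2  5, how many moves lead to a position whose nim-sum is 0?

1

Compute the nim-sum pairwise:
4 XOR 1 = 5
5 XOR 8 = 13
13 XOR 9 = 4
4 XOR 2 = 6
6 XOR 5 = 3
The overall nim-sum is X = 3. A pile of size p has a winning move iff p XOR X < p (reduce it to p XOR X).
  4: 4 XOR 3 = 7 ≥ 4 — no move.
  1: 1 XOR 3 = 2 ≥ 1 — no move.
  8: 8 XOR 3 = 11 ≥ 8 — no move.
  9: 9 XOR 3 = 10 ≥ 9 — no move.
  2: 2 XOR 3 = 1 < 2 — winning move (to 1).
  5: 5 XOR 3 = 6 ≥ 5 — no move.
That gives 1 winning move.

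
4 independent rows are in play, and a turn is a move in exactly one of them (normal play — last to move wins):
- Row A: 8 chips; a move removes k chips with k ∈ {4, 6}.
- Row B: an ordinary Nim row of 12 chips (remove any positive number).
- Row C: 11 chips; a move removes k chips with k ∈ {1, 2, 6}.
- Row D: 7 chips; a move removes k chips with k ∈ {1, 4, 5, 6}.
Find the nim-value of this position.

12

Grundy values for row A (subtraction set {4, 6}):
g(0) = mex{} = 0
g(1) = mex{} = 0
g(2) = mex{} = 0
g(3) = mex{} = 0
g(4) = mex{0} = 1
g(5) = mex{0} = 1
g(6) = mex{0} = 1
g(7) = mex{0} = 1
g(8) = mex{0,1} = 2
So g(8) = 2.
Row B is a plain Nim row of size 12, so its Grundy value is 12.
Grundy values for row C (subtraction set {1, 2, 6}):
g(0) = mex{} = 0
g(1) = mex{0} = 1
g(2) = mex{0,1} = 2
g(3) = mex{1,2} = 0
g(4) = mex{0,2} = 1
g(5) = mex{0,1} = 2
g(6) = mex{0,1,2} = 3
g(7) = mex{1,2,3} = 0
g(8) = mex{0,2,3} = 1
g(9) = mex{0,1} = 2
g(10) = mex{1,2} = 0
g(11) = mex{0,2} = 1
So g(11) = 1.
Build the Grundy sequence for row D with g(k) = mex{g(k−s) : s ∈ {1, 4, 5, 6}, s ≤ k}:
g(0) = mex{} = 0
g(1) = mex{0} = 1
g(2) = mex{1} = 0
g(3) = mex{0} = 1
g(4) = mex{0,1} = 2
g(5) = mex{0,1,2} = 3
g(6) = mex{0,1,3} = 2
g(7) = mex{0,1,2} = 3
So g(7) = 3.
By the Sprague-Grundy theorem, the Grundy value of a sum of independent games is the XOR of the component values.
Combined value = 2 ⊕ 12 ⊕ 1 ⊕ 3 = 12.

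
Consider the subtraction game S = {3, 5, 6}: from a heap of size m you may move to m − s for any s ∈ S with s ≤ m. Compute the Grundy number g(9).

Compute g(0), g(1), … for moves {3, 5, 6}:
k:     0  1  2  3  4  5  6  7  8  9
g(k):  0  0  0  1  1  1  2  2  2  0
So g(9) = 0.

0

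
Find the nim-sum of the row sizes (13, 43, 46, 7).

Compute the nim-sum pairwise:
13 ⊕ 43 = 38
38 ⊕ 46 = 8
8 ⊕ 7 = 15

15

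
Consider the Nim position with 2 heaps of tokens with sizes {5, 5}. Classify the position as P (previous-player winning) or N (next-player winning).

P-position

Write each in binary and XOR column by column:
  101  (5)
  101  (5)
  ---
  000  (0)
The nim-sum is 0, so this is a P-position: the player to move is in a losing position under optimal play.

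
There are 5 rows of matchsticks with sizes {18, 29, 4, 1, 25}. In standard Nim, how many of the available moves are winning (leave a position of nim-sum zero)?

3

Compute the nim-sum pairwise:
18 XOR 29 = 15
15 XOR 4 = 11
11 XOR 1 = 10
10 XOR 25 = 19
The overall nim-sum is X = 19. A row of size p has a winning move iff p XOR X < p (reduce it to p XOR X).
  18: 18 XOR 19 = 1 < 18 — winning move (to 1).
  29: 29 XOR 19 = 14 < 29 — winning move (to 14).
  4: 4 XOR 19 = 23 ≥ 4 — no move.
  1: 1 XOR 19 = 18 ≥ 1 — no move.
  25: 25 XOR 19 = 10 < 25 — winning move (to 10).
That gives 3 winning moves.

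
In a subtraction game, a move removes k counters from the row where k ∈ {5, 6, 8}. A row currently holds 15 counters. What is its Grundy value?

Grundy values for subtraction set {5, 6, 8}:
k:     0  1  2  3  4  5  6  7  8  9 10 11 12 13 14 15
g(k):  0  0  0  0  0  1  1  1  1  1  2  2  2  0  0  0
So g(15) = 0.

0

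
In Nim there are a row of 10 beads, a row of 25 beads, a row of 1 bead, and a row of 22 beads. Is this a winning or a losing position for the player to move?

Nim-sum: 10 ⊕ 25 ⊕ 1 ⊕ 22 = 4.
The nim-sum is 4 ≠ 0, so this is an N-position: the player to move can win.

Winning position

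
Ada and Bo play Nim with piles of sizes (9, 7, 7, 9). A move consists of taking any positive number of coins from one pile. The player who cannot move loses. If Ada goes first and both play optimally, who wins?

Bo wins

Nim-sum: 9 ^ 7 ^ 7 ^ 9 = 0.
The nim-sum is 0, so this is a P-position: the player to move is in a losing position under optimal play; Ada is about to move from it and so loses — Bo wins.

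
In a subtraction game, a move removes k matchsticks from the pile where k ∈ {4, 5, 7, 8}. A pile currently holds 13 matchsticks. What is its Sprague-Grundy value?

0

Grundy values for subtraction set {4, 5, 7, 8}:
k:     0  1  2  3  4  5  6  7  8  9 10 11 12 13
g(k):  0  0  0  0  1  1  1  1  2  2  2  2  0  0
So g(13) = 0.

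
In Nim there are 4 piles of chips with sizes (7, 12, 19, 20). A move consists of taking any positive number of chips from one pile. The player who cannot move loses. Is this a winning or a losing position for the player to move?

In binary:
  00111  (7)
  01100  (12)
  10011  (19)
  10100  (20)
  -----
  01100  (12)
The nim-sum is 12 ≠ 0, so this is an N-position: the player to move can win.

Winning position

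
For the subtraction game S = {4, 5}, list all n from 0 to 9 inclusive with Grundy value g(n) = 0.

0, 1, 2, 3, 9

Compute g(0), g(1), … for moves {4, 5}:
k:     0  1  2  3  4  5  6  7  8  9
g(k):  0  0  0  0  1  1  1  1  2  0
The P-positions (g = 0) in 0..9 are 0, 1, 2, 3, 9.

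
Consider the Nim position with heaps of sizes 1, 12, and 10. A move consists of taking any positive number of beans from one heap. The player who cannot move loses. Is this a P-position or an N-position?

Write each in binary and XOR column by column:
  0001  (1)
  1100  (12)
  1010  (10)
  ----
  0111  (7)
The nim-sum is 7 ≠ 0, so this is an N-position: the player to move can win.

N-position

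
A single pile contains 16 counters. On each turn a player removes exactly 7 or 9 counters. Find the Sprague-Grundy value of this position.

0

Grundy values for subtraction set {7, 9}:
k:     0  1  2  3  4  5  6  7  8  9 10 11 12 13 14 15 16
g(k):  0  0  0  0  0  0  0  1  1  1  1  1  1  1  2  2  0
So g(16) = 0.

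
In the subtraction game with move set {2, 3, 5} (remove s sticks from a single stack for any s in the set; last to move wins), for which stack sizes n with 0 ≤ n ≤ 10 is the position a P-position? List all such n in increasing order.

0, 1, 7, 8

Grundy values for subtraction set {2, 3, 5}:
g(0) = mex{} = 0
g(1) = mex{} = 0
g(2) = mex{0} = 1
g(3) = mex{0} = 1
g(4) = mex{0,1} = 2
g(5) = mex{0,1} = 2
g(6) = mex{0,1,2} = 3
g(7) = mex{1,2} = 0
g(8) = mex{1,2,3} = 0
g(9) = mex{0,2,3} = 1
g(10) = mex{0,2} = 1
The P-positions (g = 0) in 0..10 are 0, 1, 7, 8.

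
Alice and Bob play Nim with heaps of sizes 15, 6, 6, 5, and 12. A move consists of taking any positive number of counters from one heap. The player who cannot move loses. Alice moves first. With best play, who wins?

Compute the nim-sum pairwise:
15 XOR 6 = 9
9 XOR 6 = 15
15 XOR 5 = 10
10 XOR 12 = 6
The nim-sum is 6 ≠ 0, so this is an N-position: the player to move can win; Alice has a winning move.

Alice wins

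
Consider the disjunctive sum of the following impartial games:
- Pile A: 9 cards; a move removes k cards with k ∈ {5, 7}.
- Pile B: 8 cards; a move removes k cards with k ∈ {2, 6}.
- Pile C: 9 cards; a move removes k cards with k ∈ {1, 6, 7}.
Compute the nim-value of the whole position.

For pile A, compute g(0), g(1), … with moves {5, 7}:
k:     0  1  2  3  4  5  6  7  8  9
g(k):  0  0  0  0  0  1  1  1  1  1
So g(9) = 1.
Build the Grundy sequence for pile B with g(k) = mex{g(k−s) : s ∈ {2, 6}, s ≤ k}:
g(0) = mex{} = 0
g(1) = mex{} = 0
g(2) = mex{0} = 1
g(3) = mex{0} = 1
g(4) = mex{1} = 0
g(5) = mex{1} = 0
g(6) = mex{0} = 1
g(7) = mex{0} = 1
g(8) = mex{1} = 0
So g(8) = 0.
Build the Grundy sequence for pile C with g(k) = mex{g(k−s) : s ∈ {1, 6, 7}, s ≤ k}:
k:     0  1  2  3  4  5  6  7  8  9
g(k):  0  1  0  1  0  1  2  3  2  3
So g(9) = 3.
By the Sprague-Grundy theorem, the Grundy value of a sum of independent games is the XOR of the component values.
Combined value = 1 XOR 0 XOR 3 = 2.

2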